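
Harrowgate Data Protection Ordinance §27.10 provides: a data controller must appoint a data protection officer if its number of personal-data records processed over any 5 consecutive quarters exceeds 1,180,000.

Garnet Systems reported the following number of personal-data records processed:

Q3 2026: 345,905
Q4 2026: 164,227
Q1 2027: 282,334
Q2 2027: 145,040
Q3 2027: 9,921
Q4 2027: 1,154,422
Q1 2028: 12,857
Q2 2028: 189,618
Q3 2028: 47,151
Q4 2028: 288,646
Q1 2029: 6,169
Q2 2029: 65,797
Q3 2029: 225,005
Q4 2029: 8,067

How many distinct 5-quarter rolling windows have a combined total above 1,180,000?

5

Q3 2026–Q3 2027: 345,905 + 164,227 + 282,334 + 145,040 + 9,921 = 947,427 (under)
Q4 2026–Q4 2027: 164,227 + 282,334 + 145,040 + 9,921 + 1,154,422 = 1,755,944 (over)
Q1 2027–Q1 2028: 282,334 + 145,040 + 9,921 + 1,154,422 + 12,857 = 1,604,574 (over)
Q2 2027–Q2 2028: 145,040 + 9,921 + 1,154,422 + 12,857 + 189,618 = 1,511,858 (over)
Q3 2027–Q3 2028: 9,921 + 1,154,422 + 12,857 + 189,618 + 47,151 = 1,413,969 (over)
Q4 2027–Q4 2028: 1,154,422 + 12,857 + 189,618 + 47,151 + 288,646 = 1,692,694 (over)
Q1 2028–Q1 2029: 12,857 + 189,618 + 47,151 + 288,646 + 6,169 = 544,441 (under)
Q2 2028–Q2 2029: 189,618 + 47,151 + 288,646 + 6,169 + 65,797 = 597,381 (under)
Q3 2028–Q3 2029: 47,151 + 288,646 + 6,169 + 65,797 + 225,005 = 632,768 (under)
Q4 2028–Q4 2029: 288,646 + 6,169 + 65,797 + 225,005 + 8,067 = 593,684 (under)
5 windows exceed the threshold.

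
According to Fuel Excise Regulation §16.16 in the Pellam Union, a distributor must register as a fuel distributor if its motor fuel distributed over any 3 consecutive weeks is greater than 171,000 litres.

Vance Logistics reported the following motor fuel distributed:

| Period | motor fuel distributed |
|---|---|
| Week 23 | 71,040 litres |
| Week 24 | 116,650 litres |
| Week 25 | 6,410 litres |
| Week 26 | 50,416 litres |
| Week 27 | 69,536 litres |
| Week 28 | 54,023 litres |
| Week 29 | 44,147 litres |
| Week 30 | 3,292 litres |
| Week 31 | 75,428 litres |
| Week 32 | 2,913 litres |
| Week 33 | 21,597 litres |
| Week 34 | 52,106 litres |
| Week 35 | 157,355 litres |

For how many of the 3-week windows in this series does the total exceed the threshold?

4

Week 23–Week 25: 71,040 litres + 116,650 litres + 6,410 litres = 194,100 litres (over)
Week 24–Week 26: 116,650 litres + 6,410 litres + 50,416 litres = 173,476 litres (over)
Week 25–Week 27: 6,410 litres + 50,416 litres + 69,536 litres = 126,362 litres (under)
Week 26–Week 28: 50,416 litres + 69,536 litres + 54,023 litres = 173,975 litres (over)
Week 27–Week 29: 69,536 litres + 54,023 litres + 44,147 litres = 167,706 litres (under)
Week 28–Week 30: 54,023 litres + 44,147 litres + 3,292 litres = 101,462 litres (under)
Week 29–Week 31: 44,147 litres + 3,292 litres + 75,428 litres = 122,867 litres (under)
Week 30–Week 32: 3,292 litres + 75,428 litres + 2,913 litres = 81,633 litres (under)
Week 31–Week 33: 75,428 litres + 2,913 litres + 21,597 litres = 99,938 litres (under)
Week 32–Week 34: 2,913 litres + 21,597 litres + 52,106 litres = 76,616 litres (under)
Week 33–Week 35: 21,597 litres + 52,106 litres + 157,355 litres = 231,058 litres (over)
4 windows exceed the threshold.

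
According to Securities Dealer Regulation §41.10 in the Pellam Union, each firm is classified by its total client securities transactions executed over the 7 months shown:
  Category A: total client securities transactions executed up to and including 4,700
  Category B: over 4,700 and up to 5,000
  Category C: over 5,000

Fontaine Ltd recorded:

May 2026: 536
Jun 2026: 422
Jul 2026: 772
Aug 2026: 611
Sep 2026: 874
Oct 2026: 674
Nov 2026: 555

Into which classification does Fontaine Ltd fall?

Total client securities transactions executed: 536 + 422 + 772 + 611 + 874 + 674 + 555 = 4,444.
4,444 ≤ 4,700, so Category A applies.

Category A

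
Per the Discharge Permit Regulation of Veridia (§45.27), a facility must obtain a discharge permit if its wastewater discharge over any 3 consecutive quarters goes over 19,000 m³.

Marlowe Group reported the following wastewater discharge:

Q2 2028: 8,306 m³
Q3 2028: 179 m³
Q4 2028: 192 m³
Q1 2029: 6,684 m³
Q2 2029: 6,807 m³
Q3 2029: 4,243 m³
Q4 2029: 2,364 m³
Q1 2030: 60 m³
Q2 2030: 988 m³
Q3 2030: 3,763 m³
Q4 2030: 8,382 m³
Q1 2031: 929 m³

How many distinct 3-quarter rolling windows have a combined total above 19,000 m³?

Q2 2028–Q4 2028: 8,306 m³ + 179 m³ + 192 m³ = 8,677 m³ (under)
Q3 2028–Q1 2029: 179 m³ + 192 m³ + 6,684 m³ = 7,055 m³ (under)
Q4 2028–Q2 2029: 192 m³ + 6,684 m³ + 6,807 m³ = 13,683 m³ (under)
Q1 2029–Q3 2029: 6,684 m³ + 6,807 m³ + 4,243 m³ = 17,734 m³ (under)
Q2 2029–Q4 2029: 6,807 m³ + 4,243 m³ + 2,364 m³ = 13,414 m³ (under)
Q3 2029–Q1 2030: 4,243 m³ + 2,364 m³ + 60 m³ = 6,667 m³ (under)
Q4 2029–Q2 2030: 2,364 m³ + 60 m³ + 988 m³ = 3,412 m³ (under)
Q1 2030–Q3 2030: 60 m³ + 988 m³ + 3,763 m³ = 4,811 m³ (under)
Q2 2030–Q4 2030: 988 m³ + 3,763 m³ + 8,382 m³ = 13,133 m³ (under)
Q3 2030–Q1 2031: 3,763 m³ + 8,382 m³ + 929 m³ = 13,074 m³ (under)
0 windows exceed the threshold.

0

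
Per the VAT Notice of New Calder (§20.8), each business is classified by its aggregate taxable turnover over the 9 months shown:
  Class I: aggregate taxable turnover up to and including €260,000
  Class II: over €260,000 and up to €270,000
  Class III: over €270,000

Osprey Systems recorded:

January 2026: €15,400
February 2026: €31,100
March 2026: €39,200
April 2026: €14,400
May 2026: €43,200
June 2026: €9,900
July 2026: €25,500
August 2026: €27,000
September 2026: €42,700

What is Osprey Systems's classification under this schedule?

Class I

Aggregate taxable turnover: €15,400 + €31,100 + €39,200 + €14,400 + €43,200 + €9,900 + €25,500 + €27,000 + €42,700 = €248,400.
€248,400 ≤ €260,000, so Class I applies.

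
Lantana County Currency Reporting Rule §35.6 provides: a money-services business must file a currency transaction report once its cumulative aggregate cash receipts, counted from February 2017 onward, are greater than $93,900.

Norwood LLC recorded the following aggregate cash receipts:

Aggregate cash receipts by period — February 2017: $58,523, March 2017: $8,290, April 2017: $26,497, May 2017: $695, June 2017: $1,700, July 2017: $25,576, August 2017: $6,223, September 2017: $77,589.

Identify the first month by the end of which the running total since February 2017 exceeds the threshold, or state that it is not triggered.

Through February 2017: $58,523
Through March 2017: $66,813
Through April 2017: $93,310
Through May 2017: $94,005 ← exceeds threshold

May 2017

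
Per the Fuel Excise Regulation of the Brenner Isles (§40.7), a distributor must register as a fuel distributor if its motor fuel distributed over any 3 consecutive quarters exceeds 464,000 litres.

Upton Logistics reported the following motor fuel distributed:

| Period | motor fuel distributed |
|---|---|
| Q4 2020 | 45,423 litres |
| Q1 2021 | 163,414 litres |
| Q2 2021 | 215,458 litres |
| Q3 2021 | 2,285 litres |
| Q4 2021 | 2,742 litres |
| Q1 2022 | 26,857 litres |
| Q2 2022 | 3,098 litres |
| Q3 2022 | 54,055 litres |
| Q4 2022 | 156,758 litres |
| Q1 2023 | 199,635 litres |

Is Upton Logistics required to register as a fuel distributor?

Q4 2020–Q2 2021: 45,423 litres + 163,414 litres + 215,458 litres = 424,295 litres (under)
Q1 2021–Q3 2021: 163,414 litres + 215,458 litres + 2,285 litres = 381,157 litres (under)
Q2 2021–Q4 2021: 215,458 litres + 2,285 litres + 2,742 litres = 220,485 litres (under)
Q3 2021–Q1 2022: 2,285 litres + 2,742 litres + 26,857 litres = 31,884 litres (under)
Q4 2021–Q2 2022: 2,742 litres + 26,857 litres + 3,098 litres = 32,697 litres (under)
Q1 2022–Q3 2022: 26,857 litres + 3,098 litres + 54,055 litres = 84,010 litres (under)
Q2 2022–Q4 2022: 3,098 litres + 54,055 litres + 156,758 litres = 213,911 litres (under)
Q3 2022–Q1 2023: 54,055 litres + 156,758 litres + 199,635 litres = 410,448 litres (under)
No window exceeds 464,000 litres.

No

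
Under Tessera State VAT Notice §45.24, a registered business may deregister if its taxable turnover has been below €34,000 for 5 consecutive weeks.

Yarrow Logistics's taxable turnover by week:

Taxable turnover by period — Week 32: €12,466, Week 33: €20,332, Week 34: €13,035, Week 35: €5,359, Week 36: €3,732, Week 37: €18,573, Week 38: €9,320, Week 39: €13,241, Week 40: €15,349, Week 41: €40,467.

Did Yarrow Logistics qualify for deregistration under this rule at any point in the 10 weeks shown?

Yes

Weeks below €34,000: Week 32, Week 33, Week 34, Week 35, Week 36, Week 37, Week 38, Week 39, Week 40.
Longest run of consecutive weeks below the threshold: 9.
9 ≥ 5, so Yarrow Logistics became eligible.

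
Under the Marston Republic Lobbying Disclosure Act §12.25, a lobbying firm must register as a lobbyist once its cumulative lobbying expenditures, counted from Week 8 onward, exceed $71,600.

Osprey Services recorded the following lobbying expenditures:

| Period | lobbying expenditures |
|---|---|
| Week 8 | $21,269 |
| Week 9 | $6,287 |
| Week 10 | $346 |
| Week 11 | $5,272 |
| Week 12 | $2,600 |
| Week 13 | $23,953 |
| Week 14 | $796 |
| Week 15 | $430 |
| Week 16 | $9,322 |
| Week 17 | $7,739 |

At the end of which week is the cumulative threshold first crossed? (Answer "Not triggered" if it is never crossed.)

Through Week 8: $21,269
Through Week 9: $27,556
Through Week 10: $27,902
Through Week 11: $33,174
Through Week 12: $35,774
Through Week 13: $59,727
Through Week 14: $60,523
Through Week 15: $60,953
Through Week 16: $70,275
Through Week 17: $78,014 ← exceeds threshold

Week 17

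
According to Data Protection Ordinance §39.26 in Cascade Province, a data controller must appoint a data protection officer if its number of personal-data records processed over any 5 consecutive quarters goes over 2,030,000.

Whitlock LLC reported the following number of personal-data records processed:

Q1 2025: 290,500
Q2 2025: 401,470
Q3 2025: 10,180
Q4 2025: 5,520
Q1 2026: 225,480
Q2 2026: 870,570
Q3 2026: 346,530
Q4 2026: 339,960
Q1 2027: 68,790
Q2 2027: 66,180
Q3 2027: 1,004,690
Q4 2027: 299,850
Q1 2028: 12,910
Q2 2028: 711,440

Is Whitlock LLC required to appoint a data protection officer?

Q1 2025–Q1 2026: 290,500 + 401,470 + 10,180 + 5,520 + 225,480 = 933,150 (under)
Q2 2025–Q2 2026: 401,470 + 10,180 + 5,520 + 225,480 + 870,570 = 1,513,220 (under)
Q3 2025–Q3 2026: 10,180 + 5,520 + 225,480 + 870,570 + 346,530 = 1,458,280 (under)
Q4 2025–Q4 2026: 5,520 + 225,480 + 870,570 + 346,530 + 339,960 = 1,788,060 (under)
Q1 2026–Q1 2027: 225,480 + 870,570 + 346,530 + 339,960 + 68,790 = 1,851,330 (under)
Q2 2026–Q2 2027: 870,570 + 346,530 + 339,960 + 68,790 + 66,180 = 1,692,030 (under)
Q3 2026–Q3 2027: 346,530 + 339,960 + 68,790 + 66,180 + 1,004,690 = 1,826,150 (under)
Q4 2026–Q4 2027: 339,960 + 68,790 + 66,180 + 1,004,690 + 299,850 = 1,779,470 (under)
Q1 2027–Q1 2028: 68,790 + 66,180 + 1,004,690 + 299,850 + 12,910 = 1,452,420 (under)
Q2 2027–Q2 2028: 66,180 + 1,004,690 + 299,850 + 12,910 + 711,440 = 2,095,070 (over)
At least one window exceeds 2,030,000.

Yes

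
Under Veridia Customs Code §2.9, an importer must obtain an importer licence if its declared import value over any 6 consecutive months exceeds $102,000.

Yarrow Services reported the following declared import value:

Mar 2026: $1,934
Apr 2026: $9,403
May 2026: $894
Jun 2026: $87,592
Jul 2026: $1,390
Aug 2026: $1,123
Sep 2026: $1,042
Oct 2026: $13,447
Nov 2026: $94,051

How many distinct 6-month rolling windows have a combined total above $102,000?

3

Mar 2026–Aug 2026: $1,934 + $9,403 + $894 + $87,592 + $1,390 + $1,123 = $102,336 (over)
Apr 2026–Sep 2026: $9,403 + $894 + $87,592 + $1,390 + $1,123 + $1,042 = $101,444 (under)
May 2026–Oct 2026: $894 + $87,592 + $1,390 + $1,123 + $1,042 + $13,447 = $105,488 (over)
Jun 2026–Nov 2026: $87,592 + $1,390 + $1,123 + $1,042 + $13,447 + $94,051 = $198,645 (over)
3 windows exceed the threshold.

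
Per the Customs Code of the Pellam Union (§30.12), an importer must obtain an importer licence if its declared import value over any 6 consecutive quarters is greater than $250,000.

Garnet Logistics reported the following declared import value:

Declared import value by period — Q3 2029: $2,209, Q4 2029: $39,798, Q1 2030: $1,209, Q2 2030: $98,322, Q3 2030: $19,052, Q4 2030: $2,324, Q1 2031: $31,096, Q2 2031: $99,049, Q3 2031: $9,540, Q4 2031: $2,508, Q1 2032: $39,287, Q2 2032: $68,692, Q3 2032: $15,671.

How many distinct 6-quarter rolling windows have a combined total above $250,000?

Q3 2029–Q4 2030: $2,209 + $39,798 + $1,209 + $98,322 + $19,052 + $2,324 = $162,914 (under)
Q4 2029–Q1 2031: $39,798 + $1,209 + $98,322 + $19,052 + $2,324 + $31,096 = $191,801 (under)
Q1 2030–Q2 2031: $1,209 + $98,322 + $19,052 + $2,324 + $31,096 + $99,049 = $251,052 (over)
Q2 2030–Q3 2031: $98,322 + $19,052 + $2,324 + $31,096 + $99,049 + $9,540 = $259,383 (over)
Q3 2030–Q4 2031: $19,052 + $2,324 + $31,096 + $99,049 + $9,540 + $2,508 = $163,569 (under)
Q4 2030–Q1 2032: $2,324 + $31,096 + $99,049 + $9,540 + $2,508 + $39,287 = $183,804 (under)
Q1 2031–Q2 2032: $31,096 + $99,049 + $9,540 + $2,508 + $39,287 + $68,692 = $250,172 (over)
Q2 2031–Q3 2032: $99,049 + $9,540 + $2,508 + $39,287 + $68,692 + $15,671 = $234,747 (under)
3 windows exceed the threshold.

3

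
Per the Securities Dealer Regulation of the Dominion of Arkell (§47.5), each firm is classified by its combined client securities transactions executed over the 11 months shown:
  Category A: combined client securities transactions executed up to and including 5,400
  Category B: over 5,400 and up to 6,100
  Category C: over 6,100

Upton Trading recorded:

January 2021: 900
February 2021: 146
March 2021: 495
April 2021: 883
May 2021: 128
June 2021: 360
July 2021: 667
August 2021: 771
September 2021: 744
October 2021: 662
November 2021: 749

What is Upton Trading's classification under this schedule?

Combined client securities transactions executed: 900 + 146 + 495 + 883 + 128 + 360 + 667 + 771 + 744 + 662 + 749 = 6,505.
6,505 > 6,100, so Category C applies.

Category C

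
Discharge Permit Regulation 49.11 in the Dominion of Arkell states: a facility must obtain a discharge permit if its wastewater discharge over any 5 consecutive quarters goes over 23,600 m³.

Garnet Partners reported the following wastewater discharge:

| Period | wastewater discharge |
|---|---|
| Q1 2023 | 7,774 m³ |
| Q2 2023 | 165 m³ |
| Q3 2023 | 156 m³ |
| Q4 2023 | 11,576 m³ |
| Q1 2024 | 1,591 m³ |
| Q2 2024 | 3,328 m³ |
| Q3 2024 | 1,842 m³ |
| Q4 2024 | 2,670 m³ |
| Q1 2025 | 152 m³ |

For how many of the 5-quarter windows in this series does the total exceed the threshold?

0

Q1 2023–Q1 2024: 7,774 m³ + 165 m³ + 156 m³ + 11,576 m³ + 1,591 m³ = 21,262 m³ (under)
Q2 2023–Q2 2024: 165 m³ + 156 m³ + 11,576 m³ + 1,591 m³ + 3,328 m³ = 16,816 m³ (under)
Q3 2023–Q3 2024: 156 m³ + 11,576 m³ + 1,591 m³ + 3,328 m³ + 1,842 m³ = 18,493 m³ (under)
Q4 2023–Q4 2024: 11,576 m³ + 1,591 m³ + 3,328 m³ + 1,842 m³ + 2,670 m³ = 21,007 m³ (under)
Q1 2024–Q1 2025: 1,591 m³ + 3,328 m³ + 1,842 m³ + 2,670 m³ + 152 m³ = 9,583 m³ (under)
0 windows exceed the threshold.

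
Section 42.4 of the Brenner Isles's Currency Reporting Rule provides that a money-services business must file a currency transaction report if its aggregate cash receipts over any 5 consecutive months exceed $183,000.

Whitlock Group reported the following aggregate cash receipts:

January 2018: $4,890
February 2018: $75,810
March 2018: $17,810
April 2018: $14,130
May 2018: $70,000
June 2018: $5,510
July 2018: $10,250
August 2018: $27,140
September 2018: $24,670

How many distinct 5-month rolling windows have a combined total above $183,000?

1

January 2018–May 2018: $4,890 + $75,810 + $17,810 + $14,130 + $70,000 = $182,640 (under)
February 2018–June 2018: $75,810 + $17,810 + $14,130 + $70,000 + $5,510 = $183,260 (over)
March 2018–July 2018: $17,810 + $14,130 + $70,000 + $5,510 + $10,250 = $117,700 (under)
April 2018–August 2018: $14,130 + $70,000 + $5,510 + $10,250 + $27,140 = $127,030 (under)
May 2018–September 2018: $70,000 + $5,510 + $10,250 + $27,140 + $24,670 = $137,570 (under)
1 window exceeds the threshold.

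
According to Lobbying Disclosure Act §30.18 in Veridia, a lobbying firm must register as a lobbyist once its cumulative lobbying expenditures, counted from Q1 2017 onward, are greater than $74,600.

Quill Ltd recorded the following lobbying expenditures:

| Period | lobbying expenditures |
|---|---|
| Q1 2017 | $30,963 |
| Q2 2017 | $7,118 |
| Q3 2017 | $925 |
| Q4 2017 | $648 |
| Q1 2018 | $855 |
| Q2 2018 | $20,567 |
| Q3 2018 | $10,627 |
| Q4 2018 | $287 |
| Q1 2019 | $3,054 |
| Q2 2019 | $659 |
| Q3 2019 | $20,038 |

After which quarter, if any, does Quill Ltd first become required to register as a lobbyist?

Q1 2019

Through Q1 2017: $30,963
Through Q2 2017: $38,081
Through Q3 2017: $39,006
Through Q4 2017: $39,654
Through Q1 2018: $40,509
Through Q2 2018: $61,076
Through Q3 2018: $71,703
Through Q4 2018: $71,990
Through Q1 2019: $75,044 ← exceeds threshold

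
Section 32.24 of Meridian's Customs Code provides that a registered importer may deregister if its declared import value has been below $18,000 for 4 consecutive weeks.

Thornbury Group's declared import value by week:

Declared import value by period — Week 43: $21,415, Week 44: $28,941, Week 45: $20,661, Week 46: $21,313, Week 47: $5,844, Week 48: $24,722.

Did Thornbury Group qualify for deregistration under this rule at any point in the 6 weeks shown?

Weeks below $18,000: Week 47.
Longest run of consecutive weeks below the threshold: 1.
1 < 4, so Thornbury Group never became eligible.

No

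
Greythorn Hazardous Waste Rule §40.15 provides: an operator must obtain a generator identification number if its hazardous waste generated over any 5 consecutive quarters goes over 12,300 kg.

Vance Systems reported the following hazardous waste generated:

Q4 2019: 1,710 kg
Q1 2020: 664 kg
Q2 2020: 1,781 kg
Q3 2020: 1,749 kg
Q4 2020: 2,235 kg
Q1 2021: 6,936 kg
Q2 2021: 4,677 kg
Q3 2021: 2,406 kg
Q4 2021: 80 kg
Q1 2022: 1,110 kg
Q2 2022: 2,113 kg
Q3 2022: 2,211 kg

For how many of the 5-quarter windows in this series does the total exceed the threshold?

Q4 2019–Q4 2020: 1,710 kg + 664 kg + 1,781 kg + 1,749 kg + 2,235 kg = 8,139 kg (under)
Q1 2020–Q1 2021: 664 kg + 1,781 kg + 1,749 kg + 2,235 kg + 6,936 kg = 13,365 kg (over)
Q2 2020–Q2 2021: 1,781 kg + 1,749 kg + 2,235 kg + 6,936 kg + 4,677 kg = 17,378 kg (over)
Q3 2020–Q3 2021: 1,749 kg + 2,235 kg + 6,936 kg + 4,677 kg + 2,406 kg = 18,003 kg (over)
Q4 2020–Q4 2021: 2,235 kg + 6,936 kg + 4,677 kg + 2,406 kg + 80 kg = 16,334 kg (over)
Q1 2021–Q1 2022: 6,936 kg + 4,677 kg + 2,406 kg + 80 kg + 1,110 kg = 15,209 kg (over)
Q2 2021–Q2 2022: 4,677 kg + 2,406 kg + 80 kg + 1,110 kg + 2,113 kg = 10,386 kg (under)
Q3 2021–Q3 2022: 2,406 kg + 80 kg + 1,110 kg + 2,113 kg + 2,211 kg = 7,920 kg (under)
5 windows exceed the threshold.

5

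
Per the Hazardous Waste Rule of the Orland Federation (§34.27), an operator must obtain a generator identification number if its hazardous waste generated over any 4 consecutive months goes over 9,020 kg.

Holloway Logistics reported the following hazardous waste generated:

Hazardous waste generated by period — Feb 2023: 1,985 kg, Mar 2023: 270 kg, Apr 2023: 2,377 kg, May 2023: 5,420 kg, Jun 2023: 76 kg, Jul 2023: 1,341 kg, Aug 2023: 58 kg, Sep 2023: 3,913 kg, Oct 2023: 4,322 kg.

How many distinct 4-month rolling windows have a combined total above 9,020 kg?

Feb 2023–May 2023: 1,985 kg + 270 kg + 2,377 kg + 5,420 kg = 10,052 kg (over)
Mar 2023–Jun 2023: 270 kg + 2,377 kg + 5,420 kg + 76 kg = 8,143 kg (under)
Apr 2023–Jul 2023: 2,377 kg + 5,420 kg + 76 kg + 1,341 kg = 9,214 kg (over)
May 2023–Aug 2023: 5,420 kg + 76 kg + 1,341 kg + 58 kg = 6,895 kg (under)
Jun 2023–Sep 2023: 76 kg + 1,341 kg + 58 kg + 3,913 kg = 5,388 kg (under)
Jul 2023–Oct 2023: 1,341 kg + 58 kg + 3,913 kg + 4,322 kg = 9,634 kg (over)
3 windows exceed the threshold.

3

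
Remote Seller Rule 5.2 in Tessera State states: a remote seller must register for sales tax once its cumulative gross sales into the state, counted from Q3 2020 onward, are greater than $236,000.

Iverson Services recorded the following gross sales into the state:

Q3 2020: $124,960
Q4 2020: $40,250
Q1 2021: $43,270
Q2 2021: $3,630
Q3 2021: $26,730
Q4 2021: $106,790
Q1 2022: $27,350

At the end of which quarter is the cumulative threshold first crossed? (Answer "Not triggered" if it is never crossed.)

Through Q3 2020: $124,960
Through Q4 2020: $165,210
Through Q1 2021: $208,480
Through Q2 2021: $212,110
Through Q3 2021: $238,840 ← exceeds threshold

Q3 2021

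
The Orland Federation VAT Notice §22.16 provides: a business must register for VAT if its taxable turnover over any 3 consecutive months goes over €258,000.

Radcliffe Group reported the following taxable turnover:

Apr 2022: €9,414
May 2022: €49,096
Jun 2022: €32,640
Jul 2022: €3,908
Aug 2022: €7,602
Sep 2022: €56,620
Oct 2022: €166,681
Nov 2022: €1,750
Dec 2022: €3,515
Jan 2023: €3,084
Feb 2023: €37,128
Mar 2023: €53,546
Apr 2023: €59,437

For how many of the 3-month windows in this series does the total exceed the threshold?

Apr 2022–Jun 2022: €9,414 + €49,096 + €32,640 = €91,150 (under)
May 2022–Jul 2022: €49,096 + €32,640 + €3,908 = €85,644 (under)
Jun 2022–Aug 2022: €32,640 + €3,908 + €7,602 = €44,150 (under)
Jul 2022–Sep 2022: €3,908 + €7,602 + €56,620 = €68,130 (under)
Aug 2022–Oct 2022: €7,602 + €56,620 + €166,681 = €230,903 (under)
Sep 2022–Nov 2022: €56,620 + €166,681 + €1,750 = €225,051 (under)
Oct 2022–Dec 2022: €166,681 + €1,750 + €3,515 = €171,946 (under)
Nov 2022–Jan 2023: €1,750 + €3,515 + €3,084 = €8,349 (under)
Dec 2022–Feb 2023: €3,515 + €3,084 + €37,128 = €43,727 (under)
Jan 2023–Mar 2023: €3,084 + €37,128 + €53,546 = €93,758 (under)
Feb 2023–Apr 2023: €37,128 + €53,546 + €59,437 = €150,111 (under)
0 windows exceed the threshold.

0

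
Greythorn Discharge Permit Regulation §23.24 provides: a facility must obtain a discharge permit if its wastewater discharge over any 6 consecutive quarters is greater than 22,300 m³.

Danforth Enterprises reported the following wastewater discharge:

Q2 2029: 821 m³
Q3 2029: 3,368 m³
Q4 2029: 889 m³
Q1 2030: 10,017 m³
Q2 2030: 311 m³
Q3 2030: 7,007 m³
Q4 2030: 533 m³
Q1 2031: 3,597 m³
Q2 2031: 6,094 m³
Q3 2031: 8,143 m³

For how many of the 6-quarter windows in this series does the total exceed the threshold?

4

Q2 2029–Q3 2030: 821 m³ + 3,368 m³ + 889 m³ + 10,017 m³ + 311 m³ + 7,007 m³ = 22,413 m³ (over)
Q3 2029–Q4 2030: 3,368 m³ + 889 m³ + 10,017 m³ + 311 m³ + 7,007 m³ + 533 m³ = 22,125 m³ (under)
Q4 2029–Q1 2031: 889 m³ + 10,017 m³ + 311 m³ + 7,007 m³ + 533 m³ + 3,597 m³ = 22,354 m³ (over)
Q1 2030–Q2 2031: 10,017 m³ + 311 m³ + 7,007 m³ + 533 m³ + 3,597 m³ + 6,094 m³ = 27,559 m³ (over)
Q2 2030–Q3 2031: 311 m³ + 7,007 m³ + 533 m³ + 3,597 m³ + 6,094 m³ + 8,143 m³ = 25,685 m³ (over)
4 windows exceed the threshold.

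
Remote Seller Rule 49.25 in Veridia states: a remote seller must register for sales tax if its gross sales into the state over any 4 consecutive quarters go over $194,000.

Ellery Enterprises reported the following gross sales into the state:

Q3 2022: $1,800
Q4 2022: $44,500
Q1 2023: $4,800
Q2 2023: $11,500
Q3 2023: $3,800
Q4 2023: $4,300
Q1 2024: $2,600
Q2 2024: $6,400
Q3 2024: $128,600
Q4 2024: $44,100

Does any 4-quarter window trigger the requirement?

No

Q3 2022–Q2 2023: $1,800 + $44,500 + $4,800 + $11,500 = $62,600 (under)
Q4 2022–Q3 2023: $44,500 + $4,800 + $11,500 + $3,800 = $64,600 (under)
Q1 2023–Q4 2023: $4,800 + $11,500 + $3,800 + $4,300 = $24,400 (under)
Q2 2023–Q1 2024: $11,500 + $3,800 + $4,300 + $2,600 = $22,200 (under)
Q3 2023–Q2 2024: $3,800 + $4,300 + $2,600 + $6,400 = $17,100 (under)
Q4 2023–Q3 2024: $4,300 + $2,600 + $6,400 + $128,600 = $141,900 (under)
Q1 2024–Q4 2024: $2,600 + $6,400 + $128,600 + $44,100 = $181,700 (under)
No window exceeds $194,000.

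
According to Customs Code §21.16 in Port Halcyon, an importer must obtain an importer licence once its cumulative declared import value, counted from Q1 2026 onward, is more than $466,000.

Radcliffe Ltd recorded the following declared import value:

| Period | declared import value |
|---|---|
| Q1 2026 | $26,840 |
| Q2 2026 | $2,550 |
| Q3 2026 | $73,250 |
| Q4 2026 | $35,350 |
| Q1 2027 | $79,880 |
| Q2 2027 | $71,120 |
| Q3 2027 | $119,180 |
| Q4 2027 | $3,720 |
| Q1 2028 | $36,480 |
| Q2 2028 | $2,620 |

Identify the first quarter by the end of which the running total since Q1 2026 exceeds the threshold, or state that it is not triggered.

Through Q1 2026: $26,840
Through Q2 2026: $29,390
Through Q3 2026: $102,640
Through Q4 2026: $137,990
Through Q1 2027: $217,870
Through Q2 2027: $288,990
Through Q3 2027: $408,170
Through Q4 2027: $411,890
Through Q1 2028: $448,370
Through Q2 2028: $450,990
Final cumulative total $450,990 ≤ $466,000; the threshold is never exceeded.

Not triggered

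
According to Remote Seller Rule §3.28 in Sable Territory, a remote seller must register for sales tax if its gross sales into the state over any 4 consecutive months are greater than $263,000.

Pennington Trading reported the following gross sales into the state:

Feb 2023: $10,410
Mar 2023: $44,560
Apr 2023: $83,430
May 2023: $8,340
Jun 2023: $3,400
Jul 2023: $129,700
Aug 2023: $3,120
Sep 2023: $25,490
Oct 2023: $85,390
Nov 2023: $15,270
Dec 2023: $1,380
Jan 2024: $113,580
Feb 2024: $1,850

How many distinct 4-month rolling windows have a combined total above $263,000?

0

Feb 2023–May 2023: $10,410 + $44,560 + $83,430 + $8,340 = $146,740 (under)
Mar 2023–Jun 2023: $44,560 + $83,430 + $8,340 + $3,400 = $139,730 (under)
Apr 2023–Jul 2023: $83,430 + $8,340 + $3,400 + $129,700 = $224,870 (under)
May 2023–Aug 2023: $8,340 + $3,400 + $129,700 + $3,120 = $144,560 (under)
Jun 2023–Sep 2023: $3,400 + $129,700 + $3,120 + $25,490 = $161,710 (under)
Jul 2023–Oct 2023: $129,700 + $3,120 + $25,490 + $85,390 = $243,700 (under)
Aug 2023–Nov 2023: $3,120 + $25,490 + $85,390 + $15,270 = $129,270 (under)
Sep 2023–Dec 2023: $25,490 + $85,390 + $15,270 + $1,380 = $127,530 (under)
Oct 2023–Jan 2024: $85,390 + $15,270 + $1,380 + $113,580 = $215,620 (under)
Nov 2023–Feb 2024: $15,270 + $1,380 + $113,580 + $1,850 = $132,080 (under)
0 windows exceed the threshold.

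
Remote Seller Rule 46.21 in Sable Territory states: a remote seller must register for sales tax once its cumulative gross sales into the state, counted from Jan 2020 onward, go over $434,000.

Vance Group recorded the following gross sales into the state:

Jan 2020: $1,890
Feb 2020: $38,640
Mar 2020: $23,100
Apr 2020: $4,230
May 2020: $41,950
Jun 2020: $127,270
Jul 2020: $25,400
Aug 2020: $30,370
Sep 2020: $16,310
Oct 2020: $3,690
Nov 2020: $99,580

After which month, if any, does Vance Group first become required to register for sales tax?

Not triggered

Through Jan 2020: $1,890
Through Feb 2020: $40,530
Through Mar 2020: $63,630
Through Apr 2020: $67,860
Through May 2020: $109,810
Through Jun 2020: $237,080
Through Jul 2020: $262,480
Through Aug 2020: $292,850
Through Sep 2020: $309,160
Through Oct 2020: $312,850
Through Nov 2020: $412,430
Final cumulative total $412,430 ≤ $434,000; the threshold is never exceeded.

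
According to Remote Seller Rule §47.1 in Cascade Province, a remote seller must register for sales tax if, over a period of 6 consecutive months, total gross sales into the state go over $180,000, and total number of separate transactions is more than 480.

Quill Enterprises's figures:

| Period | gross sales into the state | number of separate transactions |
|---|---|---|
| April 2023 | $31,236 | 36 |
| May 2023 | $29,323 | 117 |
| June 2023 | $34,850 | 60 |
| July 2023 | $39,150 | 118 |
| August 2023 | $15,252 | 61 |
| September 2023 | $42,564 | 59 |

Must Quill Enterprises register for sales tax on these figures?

No

Total gross sales into the state: $31,236 + $29,323 + $34,850 + $39,150 + $15,252 + $42,564 = $192,375 (> $180,000).
Total number of separate transactions: 36 + 117 + 60 + 118 + 61 + 59 = 451 (≤ 480).
The test is 'and': the rule requires both, and at least one is not exceeded.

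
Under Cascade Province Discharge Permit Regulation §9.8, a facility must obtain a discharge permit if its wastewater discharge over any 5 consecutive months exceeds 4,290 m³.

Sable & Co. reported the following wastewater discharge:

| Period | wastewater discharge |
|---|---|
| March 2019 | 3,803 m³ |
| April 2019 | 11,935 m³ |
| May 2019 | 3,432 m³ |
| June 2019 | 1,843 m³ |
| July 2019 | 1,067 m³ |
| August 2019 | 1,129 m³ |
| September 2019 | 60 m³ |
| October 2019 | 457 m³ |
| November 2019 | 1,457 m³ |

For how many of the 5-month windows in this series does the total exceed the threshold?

March 2019–July 2019: 3,803 m³ + 11,935 m³ + 3,432 m³ + 1,843 m³ + 1,067 m³ = 22,080 m³ (over)
April 2019–August 2019: 11,935 m³ + 3,432 m³ + 1,843 m³ + 1,067 m³ + 1,129 m³ = 19,406 m³ (over)
May 2019–September 2019: 3,432 m³ + 1,843 m³ + 1,067 m³ + 1,129 m³ + 60 m³ = 7,531 m³ (over)
June 2019–October 2019: 1,843 m³ + 1,067 m³ + 1,129 m³ + 60 m³ + 457 m³ = 4,556 m³ (over)
July 2019–November 2019: 1,067 m³ + 1,129 m³ + 60 m³ + 457 m³ + 1,457 m³ = 4,170 m³ (under)
4 windows exceed the threshold.

4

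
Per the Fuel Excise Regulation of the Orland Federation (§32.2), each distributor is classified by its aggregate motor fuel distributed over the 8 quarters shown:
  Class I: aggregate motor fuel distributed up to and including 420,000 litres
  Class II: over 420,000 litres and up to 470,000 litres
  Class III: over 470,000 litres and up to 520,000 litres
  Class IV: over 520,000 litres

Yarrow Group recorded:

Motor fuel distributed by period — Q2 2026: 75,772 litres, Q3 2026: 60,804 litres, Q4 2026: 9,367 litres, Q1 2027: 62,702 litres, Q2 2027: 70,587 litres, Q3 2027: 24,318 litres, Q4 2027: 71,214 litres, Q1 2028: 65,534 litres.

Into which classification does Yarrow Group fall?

Class II

Aggregate motor fuel distributed: 75,772 litres + 60,804 litres + 9,367 litres + 62,702 litres + 70,587 litres + 24,318 litres + 71,214 litres + 65,534 litres = 440,298 litres.
420,000 litres < 440,298 litres ≤ 470,000 litres, so Class II applies.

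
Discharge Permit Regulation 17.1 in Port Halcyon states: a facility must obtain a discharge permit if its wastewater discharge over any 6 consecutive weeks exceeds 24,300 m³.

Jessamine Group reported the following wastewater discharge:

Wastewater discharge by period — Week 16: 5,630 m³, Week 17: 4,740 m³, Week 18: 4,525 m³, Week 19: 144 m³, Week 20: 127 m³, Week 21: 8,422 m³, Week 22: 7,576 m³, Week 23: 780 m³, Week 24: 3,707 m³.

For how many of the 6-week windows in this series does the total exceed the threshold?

1

Week 16–Week 21: 5,630 m³ + 4,740 m³ + 4,525 m³ + 144 m³ + 127 m³ + 8,422 m³ = 23,588 m³ (under)
Week 17–Week 22: 4,740 m³ + 4,525 m³ + 144 m³ + 127 m³ + 8,422 m³ + 7,576 m³ = 25,534 m³ (over)
Week 18–Week 23: 4,525 m³ + 144 m³ + 127 m³ + 8,422 m³ + 7,576 m³ + 780 m³ = 21,574 m³ (under)
Week 19–Week 24: 144 m³ + 127 m³ + 8,422 m³ + 7,576 m³ + 780 m³ + 3,707 m³ = 20,756 m³ (under)
1 window exceeds the threshold.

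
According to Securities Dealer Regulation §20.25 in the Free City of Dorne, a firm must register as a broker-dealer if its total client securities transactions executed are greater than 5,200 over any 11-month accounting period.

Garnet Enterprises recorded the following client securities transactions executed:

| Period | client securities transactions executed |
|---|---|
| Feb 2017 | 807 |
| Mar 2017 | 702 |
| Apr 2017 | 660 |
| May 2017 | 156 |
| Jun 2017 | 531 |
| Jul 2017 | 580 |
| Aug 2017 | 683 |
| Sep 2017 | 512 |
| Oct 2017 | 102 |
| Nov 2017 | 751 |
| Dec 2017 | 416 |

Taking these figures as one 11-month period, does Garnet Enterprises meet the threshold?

Total client securities transactions executed: 807 + 702 + 660 + 156 + 531 + 580 + 683 + 512 + 102 + 751 + 416 = 5,900.
5,900 > 5,200, so the threshold is exceeded.

Yes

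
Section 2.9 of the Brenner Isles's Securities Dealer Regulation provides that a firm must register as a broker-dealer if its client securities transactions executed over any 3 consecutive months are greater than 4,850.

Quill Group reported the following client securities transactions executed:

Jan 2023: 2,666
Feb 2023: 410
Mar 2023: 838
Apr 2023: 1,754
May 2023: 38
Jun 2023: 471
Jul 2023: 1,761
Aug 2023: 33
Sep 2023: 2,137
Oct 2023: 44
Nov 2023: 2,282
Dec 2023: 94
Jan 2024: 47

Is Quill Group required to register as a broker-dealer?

Jan 2023–Mar 2023: 2,666 + 410 + 838 = 3,914 (under)
Feb 2023–Apr 2023: 410 + 838 + 1,754 = 3,002 (under)
Mar 2023–May 2023: 838 + 1,754 + 38 = 2,630 (under)
Apr 2023–Jun 2023: 1,754 + 38 + 471 = 2,263 (under)
May 2023–Jul 2023: 38 + 471 + 1,761 = 2,270 (under)
Jun 2023–Aug 2023: 471 + 1,761 + 33 = 2,265 (under)
Jul 2023–Sep 2023: 1,761 + 33 + 2,137 = 3,931 (under)
Aug 2023–Oct 2023: 33 + 2,137 + 44 = 2,214 (under)
Sep 2023–Nov 2023: 2,137 + 44 + 2,282 = 4,463 (under)
Oct 2023–Dec 2023: 44 + 2,282 + 94 = 2,420 (under)
Nov 2023–Jan 2024: 2,282 + 94 + 47 = 2,423 (under)
No window exceeds 4,850.

No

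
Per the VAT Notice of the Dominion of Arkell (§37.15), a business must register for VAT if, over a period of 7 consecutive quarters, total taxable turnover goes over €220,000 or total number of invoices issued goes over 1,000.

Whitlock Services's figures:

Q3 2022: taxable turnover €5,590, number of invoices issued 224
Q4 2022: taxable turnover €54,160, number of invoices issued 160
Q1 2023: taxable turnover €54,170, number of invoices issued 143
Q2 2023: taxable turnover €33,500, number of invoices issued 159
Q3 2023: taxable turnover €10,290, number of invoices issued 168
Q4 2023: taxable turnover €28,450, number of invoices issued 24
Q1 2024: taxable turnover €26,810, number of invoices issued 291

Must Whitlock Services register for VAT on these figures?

Total taxable turnover: €5,590 + €54,160 + €54,170 + €33,500 + €10,290 + €28,450 + €26,810 = €212,970 (≤ €220,000).
Total number of invoices issued: 224 + 160 + 143 + 159 + 168 + 24 + 291 = 1,169 (> 1,000).
The test is 'or': at least one threshold is exceeded.

Yes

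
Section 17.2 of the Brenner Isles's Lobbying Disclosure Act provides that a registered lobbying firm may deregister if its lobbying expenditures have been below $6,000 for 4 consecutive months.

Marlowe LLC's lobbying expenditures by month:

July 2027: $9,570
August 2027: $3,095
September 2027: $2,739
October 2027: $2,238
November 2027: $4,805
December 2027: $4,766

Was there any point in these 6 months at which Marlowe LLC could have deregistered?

Yes

Months below $6,000: August 2027, September 2027, October 2027, November 2027, December 2027.
Longest run of consecutive months below the threshold: 5.
5 ≥ 4, so Marlowe LLC became eligible.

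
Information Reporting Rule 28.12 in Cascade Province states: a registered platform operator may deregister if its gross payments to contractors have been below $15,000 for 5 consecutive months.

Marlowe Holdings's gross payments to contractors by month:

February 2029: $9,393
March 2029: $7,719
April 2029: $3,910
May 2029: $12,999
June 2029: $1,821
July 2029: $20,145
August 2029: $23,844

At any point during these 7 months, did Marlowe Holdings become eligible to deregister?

Yes

Months below $15,000: February 2029, March 2029, April 2029, May 2029, June 2029.
Longest run of consecutive months below the threshold: 5.
5 ≥ 5, so Marlowe Holdings became eligible.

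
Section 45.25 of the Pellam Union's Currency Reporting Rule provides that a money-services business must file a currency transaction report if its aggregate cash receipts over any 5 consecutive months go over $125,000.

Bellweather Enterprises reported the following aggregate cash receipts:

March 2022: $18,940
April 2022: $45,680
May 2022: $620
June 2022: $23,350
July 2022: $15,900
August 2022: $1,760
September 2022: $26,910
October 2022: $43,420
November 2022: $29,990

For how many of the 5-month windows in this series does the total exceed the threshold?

0

March 2022–July 2022: $18,940 + $45,680 + $620 + $23,350 + $15,900 = $104,490 (under)
April 2022–August 2022: $45,680 + $620 + $23,350 + $15,900 + $1,760 = $87,310 (under)
May 2022–September 2022: $620 + $23,350 + $15,900 + $1,760 + $26,910 = $68,540 (under)
June 2022–October 2022: $23,350 + $15,900 + $1,760 + $26,910 + $43,420 = $111,340 (under)
July 2022–November 2022: $15,900 + $1,760 + $26,910 + $43,420 + $29,990 = $117,980 (under)
0 windows exceed the threshold.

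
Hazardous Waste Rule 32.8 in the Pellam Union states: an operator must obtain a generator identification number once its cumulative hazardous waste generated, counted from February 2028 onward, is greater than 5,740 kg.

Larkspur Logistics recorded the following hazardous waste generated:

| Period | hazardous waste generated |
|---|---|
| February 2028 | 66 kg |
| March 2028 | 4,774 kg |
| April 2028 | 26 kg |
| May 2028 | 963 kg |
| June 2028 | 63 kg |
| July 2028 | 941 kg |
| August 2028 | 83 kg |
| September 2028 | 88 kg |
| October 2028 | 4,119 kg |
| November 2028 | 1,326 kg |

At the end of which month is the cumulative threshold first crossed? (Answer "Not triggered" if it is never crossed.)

May 2028

Through February 2028: 66 kg
Through March 2028: 4,840 kg
Through April 2028: 4,866 kg
Through May 2028: 5,829 kg ← exceeds threshold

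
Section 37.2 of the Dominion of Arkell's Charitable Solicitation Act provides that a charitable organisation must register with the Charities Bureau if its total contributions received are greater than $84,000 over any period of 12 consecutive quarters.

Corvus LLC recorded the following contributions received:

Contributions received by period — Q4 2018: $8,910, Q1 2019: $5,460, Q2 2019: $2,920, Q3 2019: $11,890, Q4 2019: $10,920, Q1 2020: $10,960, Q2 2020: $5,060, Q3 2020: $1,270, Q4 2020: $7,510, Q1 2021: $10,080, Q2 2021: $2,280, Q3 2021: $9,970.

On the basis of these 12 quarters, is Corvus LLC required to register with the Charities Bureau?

Yes

Total contributions received: $8,910 + $5,460 + $2,920 + $11,890 + $10,920 + $10,960 + $5,060 + $1,270 + $7,510 + $10,080 + $2,280 + $9,970 = $87,230.
$87,230 > $84,000, so the threshold is exceeded.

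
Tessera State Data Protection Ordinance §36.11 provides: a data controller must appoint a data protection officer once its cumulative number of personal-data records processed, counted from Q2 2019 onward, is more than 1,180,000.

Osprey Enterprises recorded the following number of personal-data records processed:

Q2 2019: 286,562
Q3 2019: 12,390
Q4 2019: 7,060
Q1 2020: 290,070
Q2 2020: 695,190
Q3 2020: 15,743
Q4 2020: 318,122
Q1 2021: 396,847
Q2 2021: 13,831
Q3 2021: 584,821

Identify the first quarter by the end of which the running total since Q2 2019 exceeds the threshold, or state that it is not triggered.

Through Q2 2019: 286,562
Through Q3 2019: 298,952
Through Q4 2019: 306,012
Through Q1 2020: 596,082
Through Q2 2020: 1,291,272 ← exceeds threshold

Q2 2020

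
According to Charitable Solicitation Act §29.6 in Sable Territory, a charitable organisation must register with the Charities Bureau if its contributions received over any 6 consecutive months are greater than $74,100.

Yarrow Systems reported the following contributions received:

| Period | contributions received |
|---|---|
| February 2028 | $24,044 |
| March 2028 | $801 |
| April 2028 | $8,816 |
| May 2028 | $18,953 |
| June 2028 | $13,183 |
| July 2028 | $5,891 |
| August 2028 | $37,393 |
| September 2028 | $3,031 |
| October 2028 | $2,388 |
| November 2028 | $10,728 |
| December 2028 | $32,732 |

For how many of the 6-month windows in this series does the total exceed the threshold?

February 2028–July 2028: $24,044 + $801 + $8,816 + $18,953 + $13,183 + $5,891 = $71,688 (under)
March 2028–August 2028: $801 + $8,816 + $18,953 + $13,183 + $5,891 + $37,393 = $85,037 (over)
April 2028–September 2028: $8,816 + $18,953 + $13,183 + $5,891 + $37,393 + $3,031 = $87,267 (over)
May 2028–October 2028: $18,953 + $13,183 + $5,891 + $37,393 + $3,031 + $2,388 = $80,839 (over)
June 2028–November 2028: $13,183 + $5,891 + $37,393 + $3,031 + $2,388 + $10,728 = $72,614 (under)
July 2028–December 2028: $5,891 + $37,393 + $3,031 + $2,388 + $10,728 + $32,732 = $92,163 (over)
4 windows exceed the threshold.

4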